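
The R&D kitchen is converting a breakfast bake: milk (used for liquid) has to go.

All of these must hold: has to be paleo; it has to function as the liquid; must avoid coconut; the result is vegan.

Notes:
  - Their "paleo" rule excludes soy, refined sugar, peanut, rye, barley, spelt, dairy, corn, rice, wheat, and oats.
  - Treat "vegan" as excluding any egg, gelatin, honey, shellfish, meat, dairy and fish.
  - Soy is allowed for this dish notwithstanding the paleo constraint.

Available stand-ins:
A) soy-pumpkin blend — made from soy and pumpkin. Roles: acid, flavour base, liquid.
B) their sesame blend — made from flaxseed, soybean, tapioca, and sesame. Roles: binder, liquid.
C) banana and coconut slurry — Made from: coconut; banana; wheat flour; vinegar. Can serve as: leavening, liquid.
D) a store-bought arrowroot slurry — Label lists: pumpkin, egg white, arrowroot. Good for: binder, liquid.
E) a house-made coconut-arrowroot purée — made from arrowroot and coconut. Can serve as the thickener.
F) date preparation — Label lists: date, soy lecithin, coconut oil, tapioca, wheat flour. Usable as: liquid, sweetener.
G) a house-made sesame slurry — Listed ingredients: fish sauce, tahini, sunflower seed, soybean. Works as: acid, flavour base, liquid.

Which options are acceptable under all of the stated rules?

A: soy is permitted under the paleo carve-out; nothing else excluded — OK
B: soy is permitted under the paleo carve-out; nothing else excluded — valid
C: has wheat flour, so not paleo; has coconut, so not coconut-free — reject
D: has egg white, so not vegan — no
E: not usable as a liquid; has coconut, so not coconut-free — reject
F: has wheat flour, so not paleo; has coconut oil, so not coconut-free — out
G: has fish sauce, so not vegan — out

A, B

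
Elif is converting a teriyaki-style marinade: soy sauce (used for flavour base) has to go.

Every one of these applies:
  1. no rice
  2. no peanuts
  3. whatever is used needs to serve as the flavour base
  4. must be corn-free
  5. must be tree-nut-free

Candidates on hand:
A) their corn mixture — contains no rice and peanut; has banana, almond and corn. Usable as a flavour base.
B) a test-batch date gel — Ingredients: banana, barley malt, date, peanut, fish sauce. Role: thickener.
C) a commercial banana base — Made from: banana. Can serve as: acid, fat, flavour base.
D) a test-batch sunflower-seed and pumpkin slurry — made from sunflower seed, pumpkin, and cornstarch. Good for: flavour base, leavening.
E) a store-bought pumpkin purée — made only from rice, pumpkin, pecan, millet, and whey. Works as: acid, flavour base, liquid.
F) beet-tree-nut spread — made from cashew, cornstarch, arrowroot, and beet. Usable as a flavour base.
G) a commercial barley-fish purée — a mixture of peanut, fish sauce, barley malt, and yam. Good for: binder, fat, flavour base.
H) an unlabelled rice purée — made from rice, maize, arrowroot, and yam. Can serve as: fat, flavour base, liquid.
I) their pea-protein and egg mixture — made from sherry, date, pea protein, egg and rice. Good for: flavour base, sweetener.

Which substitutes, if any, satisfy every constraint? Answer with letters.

C

A: has almond, so not tree-nut-free; has corn, so not corn-free — reject
B: not usable as a flavour base; has peanut, so not peanut-free — no
C: only banana; none excluded — OK
D: has cornstarch, so not corn-free — reject
E: has pecan, so not tree-nut-free; has rice, so not rice-free — reject
F: has cashew, so not tree-nut-free; has cornstarch, so not corn-free — out
G: has peanut, so not peanut-free — out
H: has maize, so not corn-free; has rice, so not rice-free — no
I: has rice, so not rice-free — out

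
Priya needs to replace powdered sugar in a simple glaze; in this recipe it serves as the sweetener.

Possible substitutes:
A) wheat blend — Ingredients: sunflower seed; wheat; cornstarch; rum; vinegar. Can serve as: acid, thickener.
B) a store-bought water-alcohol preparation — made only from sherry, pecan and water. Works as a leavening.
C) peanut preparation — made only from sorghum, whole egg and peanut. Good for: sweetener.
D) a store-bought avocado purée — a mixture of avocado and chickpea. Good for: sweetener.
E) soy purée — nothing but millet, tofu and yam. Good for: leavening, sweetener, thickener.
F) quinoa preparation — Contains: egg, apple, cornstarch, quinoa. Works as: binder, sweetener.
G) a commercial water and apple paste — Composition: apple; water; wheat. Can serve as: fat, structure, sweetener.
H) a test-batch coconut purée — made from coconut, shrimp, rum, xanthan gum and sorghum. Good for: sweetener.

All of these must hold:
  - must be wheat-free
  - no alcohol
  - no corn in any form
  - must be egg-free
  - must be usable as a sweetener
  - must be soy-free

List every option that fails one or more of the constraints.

A, B, C, E, F, G, H

A: not usable as a sweetener; has wheat, so not wheat-free (and 2 more) — no
B: not usable as a sweetener; has sherry, so not alcohol-free — reject
C: has whole egg, so not egg-free — no
D: no soy, no alcohol — OK
E: has tofu, so not soy-free — reject
F: has egg, so not egg-free; has cornstarch, so not corn-free — out
G: has wheat, so not wheat-free — no
H: has rum, so not alcohol-free — no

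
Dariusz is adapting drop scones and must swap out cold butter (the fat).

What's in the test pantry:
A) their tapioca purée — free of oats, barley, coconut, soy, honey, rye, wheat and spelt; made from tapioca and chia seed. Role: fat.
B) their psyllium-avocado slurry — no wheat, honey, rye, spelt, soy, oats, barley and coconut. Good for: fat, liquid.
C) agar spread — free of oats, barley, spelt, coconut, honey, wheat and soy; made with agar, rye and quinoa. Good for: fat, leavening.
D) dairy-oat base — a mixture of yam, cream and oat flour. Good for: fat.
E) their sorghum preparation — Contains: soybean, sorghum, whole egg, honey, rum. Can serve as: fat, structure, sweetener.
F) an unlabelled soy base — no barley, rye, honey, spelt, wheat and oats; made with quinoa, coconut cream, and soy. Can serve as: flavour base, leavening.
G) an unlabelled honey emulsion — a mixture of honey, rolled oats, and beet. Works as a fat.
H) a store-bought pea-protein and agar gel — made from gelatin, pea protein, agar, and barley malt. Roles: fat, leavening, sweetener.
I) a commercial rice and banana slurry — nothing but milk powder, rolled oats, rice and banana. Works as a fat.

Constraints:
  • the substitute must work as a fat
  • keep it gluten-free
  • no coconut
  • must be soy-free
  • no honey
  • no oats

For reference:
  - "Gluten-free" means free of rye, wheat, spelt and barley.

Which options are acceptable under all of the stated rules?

A: all constraints satisfied — keep
B: works as a fat, no soy, no coconut — valid
C: has rye, so not gluten-free — no
D: has oat flour, so not oat-free — out
E: has soybean, so not soy-free; has honey, so not honey-free — out
F: not usable as a fat; has soy, so not soy-free (and 1 more) — reject
G: has rolled oats, so not oat-free; has honey, so not honey-free — reject
H: has barley malt, so not gluten-free — reject
I: has rolled oats, so not oat-free — out

A, B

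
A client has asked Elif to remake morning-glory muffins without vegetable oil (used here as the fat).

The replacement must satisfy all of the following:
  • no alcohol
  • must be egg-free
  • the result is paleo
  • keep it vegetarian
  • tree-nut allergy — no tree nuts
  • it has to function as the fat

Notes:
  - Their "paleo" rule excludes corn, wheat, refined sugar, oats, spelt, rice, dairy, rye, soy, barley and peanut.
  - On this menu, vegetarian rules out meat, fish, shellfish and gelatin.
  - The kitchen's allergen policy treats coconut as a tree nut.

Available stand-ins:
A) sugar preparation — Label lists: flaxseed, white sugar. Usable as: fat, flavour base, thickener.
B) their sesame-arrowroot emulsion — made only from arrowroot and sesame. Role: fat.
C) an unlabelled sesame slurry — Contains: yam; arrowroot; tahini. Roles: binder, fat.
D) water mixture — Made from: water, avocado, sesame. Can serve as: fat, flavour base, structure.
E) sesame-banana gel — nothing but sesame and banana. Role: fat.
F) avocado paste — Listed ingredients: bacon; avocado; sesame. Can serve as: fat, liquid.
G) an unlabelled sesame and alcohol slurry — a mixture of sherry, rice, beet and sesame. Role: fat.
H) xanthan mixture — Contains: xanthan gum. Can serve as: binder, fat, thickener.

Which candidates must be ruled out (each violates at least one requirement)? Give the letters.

A: has white sugar, so not paleo — out
B: vegetarian, no alcohol — OK
C: nothing on the exclusion list — OK
D: vegetarian, paleo — valid
E: only sesame and banana; none excluded — keep
F: has bacon, so not vegetarian — reject
G: has rice, so not paleo; has sherry, so not alcohol-free — out
H: only xanthan gum; none excluded — keep

A, F, G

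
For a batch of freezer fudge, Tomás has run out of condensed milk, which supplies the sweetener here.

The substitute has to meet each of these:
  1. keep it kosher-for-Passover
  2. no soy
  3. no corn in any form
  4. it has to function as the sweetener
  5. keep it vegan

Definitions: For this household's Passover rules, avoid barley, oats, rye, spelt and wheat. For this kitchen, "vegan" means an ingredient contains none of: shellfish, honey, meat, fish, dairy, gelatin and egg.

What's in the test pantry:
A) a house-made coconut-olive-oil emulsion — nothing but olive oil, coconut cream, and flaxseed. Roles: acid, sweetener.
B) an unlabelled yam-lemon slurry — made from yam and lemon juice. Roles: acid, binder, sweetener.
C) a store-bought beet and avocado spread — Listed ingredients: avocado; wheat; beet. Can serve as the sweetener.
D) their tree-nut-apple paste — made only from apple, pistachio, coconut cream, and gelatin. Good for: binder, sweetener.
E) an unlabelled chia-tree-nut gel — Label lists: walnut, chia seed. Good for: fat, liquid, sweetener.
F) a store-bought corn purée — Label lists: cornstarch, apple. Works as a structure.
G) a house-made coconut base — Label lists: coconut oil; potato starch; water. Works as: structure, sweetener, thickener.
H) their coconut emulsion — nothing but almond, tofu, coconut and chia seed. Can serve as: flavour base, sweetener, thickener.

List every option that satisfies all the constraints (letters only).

A, B, E, G

A: vegan, kosher-for-Passover — keep
B: only yam and lemon juice; none excluded — OK
C: has wheat, so not kosher-for-Passover — out
D: has gelatin, so not vegan — out
E: kosher-for-Passover, vegan — valid
F: not usable as a sweetener; has cornstarch, so not corn-free — out
G: works as a sweetener, kosher-for-Passover, no soy — OK
H: has tofu, so not soy-free — no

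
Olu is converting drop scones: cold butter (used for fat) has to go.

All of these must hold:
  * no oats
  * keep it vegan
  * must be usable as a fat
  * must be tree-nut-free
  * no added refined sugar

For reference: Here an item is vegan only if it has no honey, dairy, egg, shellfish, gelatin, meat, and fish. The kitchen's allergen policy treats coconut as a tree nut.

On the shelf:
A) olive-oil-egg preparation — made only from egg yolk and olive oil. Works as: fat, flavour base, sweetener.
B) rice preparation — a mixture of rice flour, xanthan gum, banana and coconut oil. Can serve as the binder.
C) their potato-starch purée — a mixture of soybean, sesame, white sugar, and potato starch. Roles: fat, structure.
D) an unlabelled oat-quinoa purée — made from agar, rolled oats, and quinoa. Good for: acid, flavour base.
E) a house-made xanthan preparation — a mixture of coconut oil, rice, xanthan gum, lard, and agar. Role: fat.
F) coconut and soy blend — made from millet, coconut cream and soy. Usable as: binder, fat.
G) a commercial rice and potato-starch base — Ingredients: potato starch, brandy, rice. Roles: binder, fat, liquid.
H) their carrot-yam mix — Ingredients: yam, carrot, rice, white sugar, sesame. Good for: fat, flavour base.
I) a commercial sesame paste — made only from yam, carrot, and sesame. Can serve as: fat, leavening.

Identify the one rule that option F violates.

usable as a fat: satisfied
vegan: satisfied
tree-nut-free: has coconut cream — fails
no-added-sugar: satisfied
oat-free: satisfied

tree-nut-free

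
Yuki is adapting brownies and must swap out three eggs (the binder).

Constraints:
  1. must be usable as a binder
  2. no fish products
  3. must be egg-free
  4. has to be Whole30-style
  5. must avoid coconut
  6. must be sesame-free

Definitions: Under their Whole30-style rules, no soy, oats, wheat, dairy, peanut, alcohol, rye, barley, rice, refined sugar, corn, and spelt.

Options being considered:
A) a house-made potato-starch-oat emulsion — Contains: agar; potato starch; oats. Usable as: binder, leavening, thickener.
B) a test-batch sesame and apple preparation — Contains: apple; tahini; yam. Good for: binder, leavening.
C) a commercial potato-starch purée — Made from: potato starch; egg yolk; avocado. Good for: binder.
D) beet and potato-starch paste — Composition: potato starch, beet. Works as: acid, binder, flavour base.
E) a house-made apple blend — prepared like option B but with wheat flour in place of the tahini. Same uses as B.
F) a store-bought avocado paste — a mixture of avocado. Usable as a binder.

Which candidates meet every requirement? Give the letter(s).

A: has oats, so not Whole30-style — no
B: has tahini, so not sesame-free — reject
C: has egg yolk, so not egg-free — out
D: no fish, no sesame — keep
E: has wheat flour, so not Whole30-style — out
F: nothing on the exclusion list — OK

D, F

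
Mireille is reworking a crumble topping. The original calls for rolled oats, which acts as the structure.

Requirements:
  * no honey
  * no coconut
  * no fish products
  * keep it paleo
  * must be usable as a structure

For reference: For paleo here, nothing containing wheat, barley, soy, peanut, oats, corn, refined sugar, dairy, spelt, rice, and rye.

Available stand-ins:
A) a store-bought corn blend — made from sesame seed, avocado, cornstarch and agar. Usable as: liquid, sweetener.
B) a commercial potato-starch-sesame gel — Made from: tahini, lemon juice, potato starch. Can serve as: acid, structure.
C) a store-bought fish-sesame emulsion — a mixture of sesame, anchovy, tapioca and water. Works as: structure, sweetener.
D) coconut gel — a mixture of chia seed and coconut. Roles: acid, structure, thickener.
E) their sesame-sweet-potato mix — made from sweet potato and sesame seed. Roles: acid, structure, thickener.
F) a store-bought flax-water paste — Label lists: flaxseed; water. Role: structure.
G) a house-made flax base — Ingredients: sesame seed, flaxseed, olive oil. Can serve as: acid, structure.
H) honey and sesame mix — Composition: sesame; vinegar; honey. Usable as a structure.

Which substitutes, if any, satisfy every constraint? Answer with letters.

A: not usable as a structure; has cornstarch, so not paleo — reject
B: only tahini, lemon juice and potato starch; none excluded — valid
C: has anchovy, so not fish-free — no
D: has coconut, so not coconut-free — reject
E: every rule checks out — OK
F: every rule checks out — valid
G: paleo, no fish — valid
H: has honey, so not honey-free — reject

B, E, F, G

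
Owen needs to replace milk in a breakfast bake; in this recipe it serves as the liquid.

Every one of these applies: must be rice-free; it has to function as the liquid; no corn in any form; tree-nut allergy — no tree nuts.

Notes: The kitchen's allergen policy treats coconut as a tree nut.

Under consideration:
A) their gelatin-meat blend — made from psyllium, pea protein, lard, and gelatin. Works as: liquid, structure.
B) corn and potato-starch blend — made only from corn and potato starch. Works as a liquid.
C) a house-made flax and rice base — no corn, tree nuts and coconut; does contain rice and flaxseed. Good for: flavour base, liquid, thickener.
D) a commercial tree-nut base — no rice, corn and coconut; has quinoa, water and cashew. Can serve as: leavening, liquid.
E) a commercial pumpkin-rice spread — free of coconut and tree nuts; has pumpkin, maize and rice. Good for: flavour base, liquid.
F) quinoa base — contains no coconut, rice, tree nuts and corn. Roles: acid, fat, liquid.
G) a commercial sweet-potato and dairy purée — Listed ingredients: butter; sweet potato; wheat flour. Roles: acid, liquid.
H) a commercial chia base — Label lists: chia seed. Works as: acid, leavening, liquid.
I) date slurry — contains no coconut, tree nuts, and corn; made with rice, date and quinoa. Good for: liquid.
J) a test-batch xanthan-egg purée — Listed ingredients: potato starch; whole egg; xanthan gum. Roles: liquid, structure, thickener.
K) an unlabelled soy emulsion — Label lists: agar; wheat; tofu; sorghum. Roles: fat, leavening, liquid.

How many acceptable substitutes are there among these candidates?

A: gelatin and lard etc. — none of it excluded — keep
B: has corn, so not corn-free — reject
C: has rice, so not rice-free — reject
D: has cashew, so not tree-nut-free — no
E: has maize, so not corn-free; has rice, so not rice-free — out
F: no corn, no rice — OK
G: works as a liquid, no corn, tree-nut-free — valid
H: nothing on the exclusion list — OK
I: has rice, so not rice-free — reject
J: only whole egg, xanthan gum, and potato starch; none excluded — keep
K: works as a liquid, no rice, no corn — OK

6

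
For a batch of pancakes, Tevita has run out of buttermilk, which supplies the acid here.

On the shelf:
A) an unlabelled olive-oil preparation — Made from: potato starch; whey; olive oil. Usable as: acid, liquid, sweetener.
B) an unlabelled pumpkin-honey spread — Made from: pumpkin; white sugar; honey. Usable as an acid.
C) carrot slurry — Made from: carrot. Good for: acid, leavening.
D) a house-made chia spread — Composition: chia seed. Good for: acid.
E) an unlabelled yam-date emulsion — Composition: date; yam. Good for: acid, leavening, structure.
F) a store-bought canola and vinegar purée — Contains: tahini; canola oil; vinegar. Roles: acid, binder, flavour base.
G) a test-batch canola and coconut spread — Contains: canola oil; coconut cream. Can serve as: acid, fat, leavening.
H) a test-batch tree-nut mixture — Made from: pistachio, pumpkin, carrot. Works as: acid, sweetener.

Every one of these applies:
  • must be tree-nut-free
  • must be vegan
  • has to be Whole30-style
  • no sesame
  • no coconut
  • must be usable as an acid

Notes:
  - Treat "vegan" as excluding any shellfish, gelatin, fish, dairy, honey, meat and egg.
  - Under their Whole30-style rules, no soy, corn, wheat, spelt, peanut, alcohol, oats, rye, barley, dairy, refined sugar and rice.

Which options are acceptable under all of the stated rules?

A: has whey, so not vegan; has whey, so not Whole30-style — no
B: has honey, so not vegan; has white sugar, so not Whole30-style — no
C: only carrot; none excluded — valid
D: only chia seed; none excluded — valid
E: vegan, no tree nuts — keep
F: has tahini, so not sesame-free — out
G: has coconut cream, so not coconut-free — no
H: has pistachio, so not tree-nut-free — reject

C, D, E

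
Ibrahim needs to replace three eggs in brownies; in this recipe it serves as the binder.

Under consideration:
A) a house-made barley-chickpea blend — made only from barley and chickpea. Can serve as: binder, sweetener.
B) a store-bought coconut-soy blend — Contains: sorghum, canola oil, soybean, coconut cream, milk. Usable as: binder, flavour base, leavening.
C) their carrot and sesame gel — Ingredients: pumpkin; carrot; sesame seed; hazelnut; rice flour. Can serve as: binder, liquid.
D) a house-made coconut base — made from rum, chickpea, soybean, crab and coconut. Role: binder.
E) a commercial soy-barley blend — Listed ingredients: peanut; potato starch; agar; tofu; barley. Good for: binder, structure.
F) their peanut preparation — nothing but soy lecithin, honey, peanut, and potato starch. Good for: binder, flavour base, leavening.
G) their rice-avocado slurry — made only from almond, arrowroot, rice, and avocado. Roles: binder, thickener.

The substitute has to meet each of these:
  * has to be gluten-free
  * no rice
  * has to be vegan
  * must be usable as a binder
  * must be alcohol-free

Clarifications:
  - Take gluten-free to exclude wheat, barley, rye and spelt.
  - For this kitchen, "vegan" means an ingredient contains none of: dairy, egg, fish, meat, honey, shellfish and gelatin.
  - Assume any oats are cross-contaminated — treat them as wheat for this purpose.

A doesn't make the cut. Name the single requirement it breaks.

gluten-free

usable as a binder: satisfied
gluten-free: has barley — fails
vegan: satisfied
rice-free: satisfied
alcohol-free: satisfied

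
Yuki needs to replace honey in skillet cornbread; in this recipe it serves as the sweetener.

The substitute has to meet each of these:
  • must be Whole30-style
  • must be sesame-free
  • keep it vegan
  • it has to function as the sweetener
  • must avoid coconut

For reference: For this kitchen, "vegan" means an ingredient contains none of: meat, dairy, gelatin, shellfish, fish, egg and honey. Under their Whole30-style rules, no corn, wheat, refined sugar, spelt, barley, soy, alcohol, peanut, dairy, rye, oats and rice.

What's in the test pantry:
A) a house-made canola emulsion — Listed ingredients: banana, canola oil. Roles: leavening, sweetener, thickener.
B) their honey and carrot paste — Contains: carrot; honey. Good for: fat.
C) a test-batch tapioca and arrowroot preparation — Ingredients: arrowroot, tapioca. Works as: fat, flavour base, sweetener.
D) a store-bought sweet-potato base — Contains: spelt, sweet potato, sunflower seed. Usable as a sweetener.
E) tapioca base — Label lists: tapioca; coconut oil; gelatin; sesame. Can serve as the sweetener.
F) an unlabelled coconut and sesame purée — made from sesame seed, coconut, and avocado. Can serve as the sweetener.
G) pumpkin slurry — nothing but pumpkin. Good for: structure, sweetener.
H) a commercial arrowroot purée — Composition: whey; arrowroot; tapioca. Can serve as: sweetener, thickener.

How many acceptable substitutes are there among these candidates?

A: vegan, Whole30-style — valid
B: not usable as a sweetener; has honey, so not vegan — reject
C: works as a sweetener, Whole30-style, no sesame — valid
D: has spelt, so not Whole30-style — reject
E: has gelatin, so not vegan; has coconut oil, so not coconut-free (and 1 more) — reject
F: has coconut, so not coconut-free; has sesame seed, so not sesame-free — no
G: works as a sweetener, no sesame, no coconut — OK
H: has whey, so not vegan; has whey, so not Whole30-style — no

3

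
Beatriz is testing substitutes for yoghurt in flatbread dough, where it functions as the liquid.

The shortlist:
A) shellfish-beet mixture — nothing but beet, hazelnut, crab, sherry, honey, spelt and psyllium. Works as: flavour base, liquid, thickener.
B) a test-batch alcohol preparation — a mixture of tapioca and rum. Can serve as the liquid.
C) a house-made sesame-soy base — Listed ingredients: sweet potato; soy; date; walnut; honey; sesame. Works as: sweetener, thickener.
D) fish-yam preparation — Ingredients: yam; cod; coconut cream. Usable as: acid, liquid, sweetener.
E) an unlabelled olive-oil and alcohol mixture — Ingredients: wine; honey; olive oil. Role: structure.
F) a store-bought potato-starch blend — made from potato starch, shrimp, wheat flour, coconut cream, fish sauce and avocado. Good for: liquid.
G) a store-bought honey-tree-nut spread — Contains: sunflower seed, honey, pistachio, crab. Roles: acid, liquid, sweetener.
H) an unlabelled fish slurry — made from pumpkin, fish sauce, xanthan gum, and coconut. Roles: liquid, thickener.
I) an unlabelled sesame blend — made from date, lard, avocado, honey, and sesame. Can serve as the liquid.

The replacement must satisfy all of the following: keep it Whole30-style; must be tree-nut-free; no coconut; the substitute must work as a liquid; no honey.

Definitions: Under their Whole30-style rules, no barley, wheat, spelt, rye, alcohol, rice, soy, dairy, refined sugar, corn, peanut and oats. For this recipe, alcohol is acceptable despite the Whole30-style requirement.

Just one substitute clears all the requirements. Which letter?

B

A: has spelt, so not Whole30-style; has hazelnut, so not tree-nut-free (and 1 more) — reject
B: alcohol is permitted under the Whole30-style carve-out; nothing else excluded — keep
C: not usable as a liquid; has soy, so not Whole30-style (and 2 more) — no
D: has coconut cream, so not coconut-free — no
E: not usable as a liquid; has honey, so not honey-free — out
F: has wheat flour, so not Whole30-style; has coconut cream, so not coconut-free — reject
G: has pistachio, so not tree-nut-free; has honey, so not honey-free — no
H: has coconut, so not coconut-free — out
I: has honey, so not honey-free — out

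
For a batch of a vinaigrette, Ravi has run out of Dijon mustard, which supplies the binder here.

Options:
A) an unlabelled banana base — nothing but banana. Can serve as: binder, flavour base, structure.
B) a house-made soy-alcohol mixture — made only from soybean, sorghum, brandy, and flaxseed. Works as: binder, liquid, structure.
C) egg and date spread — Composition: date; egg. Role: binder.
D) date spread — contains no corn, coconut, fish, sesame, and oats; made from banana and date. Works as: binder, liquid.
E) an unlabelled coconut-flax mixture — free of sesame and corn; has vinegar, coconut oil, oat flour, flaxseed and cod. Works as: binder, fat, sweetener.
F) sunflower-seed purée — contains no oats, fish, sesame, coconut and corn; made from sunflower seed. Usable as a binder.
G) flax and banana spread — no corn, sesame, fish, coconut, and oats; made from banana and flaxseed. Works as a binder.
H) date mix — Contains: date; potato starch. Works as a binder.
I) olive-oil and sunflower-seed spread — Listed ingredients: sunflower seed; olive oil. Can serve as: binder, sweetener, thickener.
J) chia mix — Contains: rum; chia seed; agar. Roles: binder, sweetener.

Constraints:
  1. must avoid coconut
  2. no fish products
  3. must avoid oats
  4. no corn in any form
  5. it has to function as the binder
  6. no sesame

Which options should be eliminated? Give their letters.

A: only banana; none excluded — valid
B: no corn, no oats — valid
C: only egg and date; none excluded — OK
D: works as a binder, no oats, no sesame — valid
E: has oat flour, so not oat-free; has coconut oil, so not coconut-free (and 1 more) — reject
F: no oats, no corn — OK
G: no coconut, no sesame — OK
H: only potato starch and date; none excluded — OK
I: only olive oil and sunflower seed; none excluded — OK
J: only rum, chia seed and agar; none excluded — keep

E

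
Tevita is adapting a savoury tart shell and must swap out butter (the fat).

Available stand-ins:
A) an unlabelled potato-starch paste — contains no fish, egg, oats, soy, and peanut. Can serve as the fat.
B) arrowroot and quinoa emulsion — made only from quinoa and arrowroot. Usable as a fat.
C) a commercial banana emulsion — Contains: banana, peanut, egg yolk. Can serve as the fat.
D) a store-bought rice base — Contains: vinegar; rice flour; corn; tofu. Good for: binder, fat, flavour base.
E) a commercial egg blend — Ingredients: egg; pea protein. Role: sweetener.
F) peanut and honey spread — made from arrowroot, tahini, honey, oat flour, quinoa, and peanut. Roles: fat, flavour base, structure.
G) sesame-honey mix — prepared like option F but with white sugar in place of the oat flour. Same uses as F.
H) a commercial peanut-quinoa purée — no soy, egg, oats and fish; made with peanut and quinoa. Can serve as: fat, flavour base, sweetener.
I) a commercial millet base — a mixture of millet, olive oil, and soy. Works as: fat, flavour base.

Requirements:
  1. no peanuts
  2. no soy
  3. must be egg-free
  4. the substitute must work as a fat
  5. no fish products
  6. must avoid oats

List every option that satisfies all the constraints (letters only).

A, B

A: no soy, no egg — OK
B: only quinoa and arrowroot; none excluded — OK
C: has peanut, so not peanut-free; has egg yolk, so not egg-free — no
D: has tofu, so not soy-free — reject
E: not usable as a fat; has egg, so not egg-free — no
F: has peanut, so not peanut-free; has oat flour, so not oat-free — no
G: has peanut, so not peanut-free — reject
H: has peanut, so not peanut-free — reject
I: has soy, so not soy-free — out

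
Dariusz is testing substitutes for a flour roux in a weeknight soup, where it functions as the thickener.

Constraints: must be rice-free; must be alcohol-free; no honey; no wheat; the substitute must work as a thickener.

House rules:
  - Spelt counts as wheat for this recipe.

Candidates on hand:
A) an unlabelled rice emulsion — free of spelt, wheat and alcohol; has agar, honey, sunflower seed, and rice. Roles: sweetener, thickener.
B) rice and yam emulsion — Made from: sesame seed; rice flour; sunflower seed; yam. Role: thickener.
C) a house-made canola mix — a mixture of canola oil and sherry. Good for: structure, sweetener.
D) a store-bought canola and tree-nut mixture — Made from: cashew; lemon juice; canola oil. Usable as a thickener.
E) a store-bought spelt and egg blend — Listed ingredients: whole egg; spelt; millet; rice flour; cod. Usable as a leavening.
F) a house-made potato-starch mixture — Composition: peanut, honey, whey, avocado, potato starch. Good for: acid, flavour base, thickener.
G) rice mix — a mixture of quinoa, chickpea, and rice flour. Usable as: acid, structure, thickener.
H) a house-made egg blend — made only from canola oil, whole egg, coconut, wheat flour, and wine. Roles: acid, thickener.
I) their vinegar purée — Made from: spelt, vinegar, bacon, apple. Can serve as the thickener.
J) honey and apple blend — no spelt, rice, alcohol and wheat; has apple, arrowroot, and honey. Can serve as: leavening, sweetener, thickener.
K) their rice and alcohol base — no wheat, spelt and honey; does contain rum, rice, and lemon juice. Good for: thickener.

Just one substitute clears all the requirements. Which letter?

A: has honey, so not honey-free; has rice, so not rice-free — no
B: has rice flour, so not rice-free — reject
C: not usable as a thickener; has sherry, so not alcohol-free — out
D: only cashew, canola oil and lemon juice; none excluded — valid
E: not usable as a thickener; has rice flour, so not rice-free (and 1 more) — no
F: has honey, so not honey-free — reject
G: has rice flour, so not rice-free — reject
H: has wine, so not alcohol-free; has wheat flour, so not wheat-free — no
I: has spelt, so not wheat-free — no
J: has honey, so not honey-free — reject
K: has rice, so not rice-free; has rum, so not alcohol-free — reject

D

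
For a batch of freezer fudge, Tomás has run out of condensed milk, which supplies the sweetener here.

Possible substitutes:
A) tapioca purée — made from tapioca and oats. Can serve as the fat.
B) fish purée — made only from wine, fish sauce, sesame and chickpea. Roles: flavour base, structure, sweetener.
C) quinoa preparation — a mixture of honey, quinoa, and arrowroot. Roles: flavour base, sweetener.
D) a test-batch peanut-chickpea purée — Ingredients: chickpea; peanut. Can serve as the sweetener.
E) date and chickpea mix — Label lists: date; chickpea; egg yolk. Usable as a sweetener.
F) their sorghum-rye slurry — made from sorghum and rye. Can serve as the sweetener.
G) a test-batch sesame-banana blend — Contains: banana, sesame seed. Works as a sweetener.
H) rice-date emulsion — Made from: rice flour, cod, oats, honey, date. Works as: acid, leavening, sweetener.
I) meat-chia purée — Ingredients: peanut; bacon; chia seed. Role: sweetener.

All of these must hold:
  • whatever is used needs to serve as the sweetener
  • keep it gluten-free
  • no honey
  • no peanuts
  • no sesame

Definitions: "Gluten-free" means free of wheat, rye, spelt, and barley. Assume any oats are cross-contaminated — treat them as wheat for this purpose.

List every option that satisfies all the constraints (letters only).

A: not usable as a sweetener; has oats, so not gluten-free — out
B: has sesame, so not sesame-free — no
C: has honey, so not honey-free — out
D: has peanut, so not peanut-free — no
E: nothing on the exclusion list — OK
F: has rye, so not gluten-free — out
G: has sesame seed, so not sesame-free — reject
H: has oats, so not gluten-free; has honey, so not honey-free — reject
I: has peanut, so not peanut-free — reject

E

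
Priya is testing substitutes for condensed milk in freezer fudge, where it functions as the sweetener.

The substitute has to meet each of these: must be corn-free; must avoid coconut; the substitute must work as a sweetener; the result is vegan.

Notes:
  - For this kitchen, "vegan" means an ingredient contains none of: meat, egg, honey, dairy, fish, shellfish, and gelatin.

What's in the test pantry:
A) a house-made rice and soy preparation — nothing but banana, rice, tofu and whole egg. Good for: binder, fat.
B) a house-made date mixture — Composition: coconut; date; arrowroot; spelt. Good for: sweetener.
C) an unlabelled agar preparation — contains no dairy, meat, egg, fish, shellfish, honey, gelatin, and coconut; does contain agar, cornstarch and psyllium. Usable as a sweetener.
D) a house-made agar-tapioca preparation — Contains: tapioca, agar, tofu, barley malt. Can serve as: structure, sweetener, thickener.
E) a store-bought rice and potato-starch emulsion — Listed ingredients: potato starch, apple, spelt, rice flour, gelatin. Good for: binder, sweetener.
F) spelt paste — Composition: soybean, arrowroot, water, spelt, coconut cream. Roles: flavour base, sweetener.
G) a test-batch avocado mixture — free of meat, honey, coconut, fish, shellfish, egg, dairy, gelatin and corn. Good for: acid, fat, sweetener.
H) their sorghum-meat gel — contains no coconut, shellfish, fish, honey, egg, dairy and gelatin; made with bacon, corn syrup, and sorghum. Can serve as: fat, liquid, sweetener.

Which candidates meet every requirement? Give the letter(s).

A: not usable as a sweetener; has whole egg, so not vegan — out
B: has coconut, so not coconut-free — no
C: has cornstarch, so not corn-free — reject
D: all constraints satisfied — keep
E: has gelatin, so not vegan — out
F: has coconut cream, so not coconut-free — reject
G: works as a sweetener, no coconut, vegan — keep
H: has bacon, so not vegan; has corn syrup, so not corn-free — out

D, G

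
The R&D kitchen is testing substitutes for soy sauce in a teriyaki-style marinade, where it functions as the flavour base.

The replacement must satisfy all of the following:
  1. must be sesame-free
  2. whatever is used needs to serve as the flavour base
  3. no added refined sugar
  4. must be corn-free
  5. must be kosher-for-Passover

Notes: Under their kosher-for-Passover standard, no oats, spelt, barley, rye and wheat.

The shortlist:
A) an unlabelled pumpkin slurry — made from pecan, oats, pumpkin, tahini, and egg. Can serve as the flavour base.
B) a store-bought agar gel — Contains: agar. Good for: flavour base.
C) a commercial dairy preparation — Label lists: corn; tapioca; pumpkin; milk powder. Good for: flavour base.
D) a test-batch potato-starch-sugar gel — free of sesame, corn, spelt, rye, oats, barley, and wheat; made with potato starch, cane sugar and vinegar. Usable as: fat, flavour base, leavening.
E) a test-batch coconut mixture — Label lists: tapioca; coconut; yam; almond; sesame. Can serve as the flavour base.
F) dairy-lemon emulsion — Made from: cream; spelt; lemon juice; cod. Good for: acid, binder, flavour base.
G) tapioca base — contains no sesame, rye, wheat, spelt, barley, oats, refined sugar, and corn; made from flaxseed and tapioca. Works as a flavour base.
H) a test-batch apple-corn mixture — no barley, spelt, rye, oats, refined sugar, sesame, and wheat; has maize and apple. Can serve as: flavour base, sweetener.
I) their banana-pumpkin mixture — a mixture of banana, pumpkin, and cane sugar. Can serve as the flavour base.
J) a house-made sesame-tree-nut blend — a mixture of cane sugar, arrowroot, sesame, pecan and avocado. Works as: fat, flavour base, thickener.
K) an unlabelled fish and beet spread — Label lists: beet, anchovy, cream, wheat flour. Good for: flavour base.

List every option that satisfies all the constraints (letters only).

B, G

A: has oats, so not kosher-for-Passover; has tahini, so not sesame-free — reject
B: works as a flavour base, no refined sugar, no corn — keep
C: has corn, so not corn-free — reject
D: has cane sugar, so not no-added-sugar — out
E: has sesame, so not sesame-free — no
F: has spelt, so not kosher-for-Passover — reject
G: kosher-for-Passover, no refined sugar — valid
H: has maize, so not corn-free — no
I: has cane sugar, so not no-added-sugar — no
J: has cane sugar, so not no-added-sugar; has sesame, so not sesame-free — reject
K: has wheat flour, so not kosher-for-Passover — reject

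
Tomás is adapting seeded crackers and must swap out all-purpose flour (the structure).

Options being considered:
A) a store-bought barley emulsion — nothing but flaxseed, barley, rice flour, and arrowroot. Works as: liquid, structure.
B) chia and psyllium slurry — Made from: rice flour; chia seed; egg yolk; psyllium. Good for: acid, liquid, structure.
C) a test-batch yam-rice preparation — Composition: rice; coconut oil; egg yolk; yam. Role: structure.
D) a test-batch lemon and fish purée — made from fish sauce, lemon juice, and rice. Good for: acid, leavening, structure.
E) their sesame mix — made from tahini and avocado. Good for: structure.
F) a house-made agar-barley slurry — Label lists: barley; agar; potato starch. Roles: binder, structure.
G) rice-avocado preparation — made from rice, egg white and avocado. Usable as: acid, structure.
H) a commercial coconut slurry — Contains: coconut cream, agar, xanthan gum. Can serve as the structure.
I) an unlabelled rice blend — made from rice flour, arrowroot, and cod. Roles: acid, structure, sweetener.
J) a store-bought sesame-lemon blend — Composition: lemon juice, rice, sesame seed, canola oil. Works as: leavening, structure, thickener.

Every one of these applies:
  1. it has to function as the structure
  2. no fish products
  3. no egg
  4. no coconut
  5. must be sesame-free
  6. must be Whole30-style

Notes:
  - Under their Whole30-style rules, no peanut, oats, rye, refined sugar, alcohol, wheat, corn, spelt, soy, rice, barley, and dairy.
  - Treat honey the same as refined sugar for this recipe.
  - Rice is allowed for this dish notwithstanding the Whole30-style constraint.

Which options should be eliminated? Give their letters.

A: has barley, so not Whole30-style — reject
B: has egg yolk, so not egg-free — reject
C: has egg yolk, so not egg-free; has coconut oil, so not coconut-free — out
D: has fish sauce, so not fish-free — reject
E: has tahini, so not sesame-free — out
F: has barley, so not Whole30-style — reject
G: has egg white, so not egg-free — out
H: has coconut cream, so not coconut-free — no
I: has cod, so not fish-free — out
J: has sesame seed, so not sesame-free — reject

A, B, C, D, E, F, G, H, I, J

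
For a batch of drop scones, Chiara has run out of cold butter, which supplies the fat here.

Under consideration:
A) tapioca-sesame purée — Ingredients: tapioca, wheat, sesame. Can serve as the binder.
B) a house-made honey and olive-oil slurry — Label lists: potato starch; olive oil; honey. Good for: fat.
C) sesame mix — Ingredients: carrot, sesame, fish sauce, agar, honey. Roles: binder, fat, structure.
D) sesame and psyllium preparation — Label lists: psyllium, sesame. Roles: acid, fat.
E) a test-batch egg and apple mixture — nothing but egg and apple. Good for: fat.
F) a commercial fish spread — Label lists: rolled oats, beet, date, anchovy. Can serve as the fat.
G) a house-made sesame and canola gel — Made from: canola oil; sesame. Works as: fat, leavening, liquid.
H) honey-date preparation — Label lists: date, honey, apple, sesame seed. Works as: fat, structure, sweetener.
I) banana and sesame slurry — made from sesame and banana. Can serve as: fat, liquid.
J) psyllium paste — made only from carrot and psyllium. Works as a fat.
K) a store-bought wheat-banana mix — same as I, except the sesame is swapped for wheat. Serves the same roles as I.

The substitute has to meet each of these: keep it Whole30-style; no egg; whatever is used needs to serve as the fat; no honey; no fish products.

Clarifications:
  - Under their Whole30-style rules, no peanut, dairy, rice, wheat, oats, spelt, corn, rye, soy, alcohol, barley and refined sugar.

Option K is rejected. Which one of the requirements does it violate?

usable as a fat: satisfied
Whole30-style: has wheat — fails
honey-free: satisfied
fish-free: satisfied
egg-free: satisfied

Whole30-style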